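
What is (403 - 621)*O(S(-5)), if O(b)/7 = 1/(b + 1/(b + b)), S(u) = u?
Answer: 15260/51 ≈ 299.22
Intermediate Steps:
O(b) = 7/(b + 1/(2*b)) (O(b) = 7/(b + 1/(b + b)) = 7/(b + 1/(2*b)))
(403 - 621)*O(S(-5)) = (403 - 621)*(14*(-5)/(1 + 2*(-5)²)) = -3052*(-5)/(1 + 2*25) = -3052*(-5)/(1 + 50) = -3052*(-5)/51 = -218*(-70/51) = 15260/51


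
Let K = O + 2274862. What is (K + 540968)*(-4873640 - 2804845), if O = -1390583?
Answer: -10943737710795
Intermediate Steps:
K = 884279 (K = -1390583 + 2274862 = 884279)
(K + 540968)*(-4873640 - 2804845) = (884279 + 540968)*(-4873640 - 2804845) = 1425247*(-7678485) = -10943737710795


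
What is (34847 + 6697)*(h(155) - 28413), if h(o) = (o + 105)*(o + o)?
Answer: 2168056728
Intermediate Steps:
h(o) = 2*o*(105 + o) (h(o) = (105 + o)*(2*o) = 2*o*(105 + o))
(34847 + 6697)*(h(155) - 28413) = (34847 + 6697)*(2*155*(105 + 155) - 28413) = 41544*(2*155*260 - 28413) = 41544*(80600 - 28413) = 41544*52187 = 2168056728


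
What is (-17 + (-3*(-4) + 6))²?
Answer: 1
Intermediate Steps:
(-17 + (-3*(-4) + 6))² = (-17 + (12 + 6))² = (-17 + 18)² = 1² = 1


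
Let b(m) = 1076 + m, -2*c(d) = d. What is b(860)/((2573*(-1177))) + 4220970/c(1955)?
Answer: -464831857484/107646601 ≈ -4318.1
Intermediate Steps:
c(d) = -d/2
b(860)/((2573*(-1177))) + 4220970/c(1955) = (1076 + 860)/((2573*(-1177))) + 4220970/((-1/2*1955)) = 1936/(-3028421) + 4220970/(-1955/2) = 1936*(-1/3028421) + 4220970*(-2/1955) = -176/275311 - 1688388/391 = -464831857484/107646601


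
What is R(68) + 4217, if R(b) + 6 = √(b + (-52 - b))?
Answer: 4211 + 2*I*√13 ≈ 4211.0 + 7.2111*I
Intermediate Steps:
R(b) = -6 + 2*I*√13 (R(b) = -6 + √(b + (-52 - b)) = -6 + √(-52) = -6 + 2*I*√13)
R(68) + 4217 = (-6 + 2*I*√13) + 4217 = 4211 + 2*I*√13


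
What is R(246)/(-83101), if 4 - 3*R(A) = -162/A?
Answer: -191/10221423 ≈ -1.8686e-5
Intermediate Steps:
R(A) = 4/3 + 54/A (R(A) = 4/3 - (-54)/A = 4/3 + 54/A)
R(246)/(-83101) = (4/3 + 54/246)/(-83101) = (4/3 + 54*(1/246))*(-1/83101) = (4/3 + 9/41)*(-1/83101) = (191/123)*(-1/83101) = -191/10221423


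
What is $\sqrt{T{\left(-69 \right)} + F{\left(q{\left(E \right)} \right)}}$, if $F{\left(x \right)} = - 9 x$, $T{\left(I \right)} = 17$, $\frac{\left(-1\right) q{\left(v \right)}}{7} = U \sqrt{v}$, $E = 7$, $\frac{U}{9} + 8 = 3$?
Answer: $\sqrt{17 - 2835 \sqrt{7}} \approx 86.508 i$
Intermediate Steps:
$U = -45$ ($U = -72 + 9 \cdot 3 = -72 + 27 = -45$)
$q{\left(v \right)} = 315 \sqrt{v}$ ($q{\left(v \right)} = - 7 \left(- 45 \sqrt{v}\right) = 315 \sqrt{v}$)
$\sqrt{T{\left(-69 \right)} + F{\left(q{\left(E \right)} \right)}} = \sqrt{17 - 9 \cdot 315 \sqrt{7}} = \sqrt{17 - 2835 \sqrt{7}}$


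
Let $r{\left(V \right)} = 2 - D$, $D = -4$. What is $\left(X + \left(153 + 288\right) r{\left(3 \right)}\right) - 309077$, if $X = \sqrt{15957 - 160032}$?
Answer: $-306431 + 5 i \sqrt{5763} \approx -3.0643 \cdot 10^{5} + 379.57 i$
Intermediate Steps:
$r{\left(V \right)} = 6$ ($r{\left(V \right)} = 2 - -4 = 2 + 4 = 6$)
$X = 5 i \sqrt{5763}$ ($X = \sqrt{-144075} = 5 i \sqrt{5763} \approx 379.57 i$)
$\left(X + \left(153 + 288\right) r{\left(3 \right)}\right) - 309077 = \left(5 i \sqrt{5763} + \left(153 + 288\right) 6\right) - 309077 = \left(5 i \sqrt{5763} + 441 \cdot 6\right) - 309077 = \left(5 i \sqrt{5763} + 2646\right) - 309077 = \left(2646 + 5 i \sqrt{5763}\right) - 309077 = -306431 + 5 i \sqrt{5763}$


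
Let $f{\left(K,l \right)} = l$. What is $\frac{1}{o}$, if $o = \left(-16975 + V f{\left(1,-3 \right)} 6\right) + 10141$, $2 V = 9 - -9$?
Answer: $- \frac{1}{6996} \approx -0.00014294$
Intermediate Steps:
$V = 9$ ($V = \frac{9 - -9}{2} = \frac{9 + 9}{2} = \frac{1}{2} \cdot 18 = 9$)
$o = -6996$ ($o = \left(-16975 + 9 \left(-3\right) 6\right) + 10141 = \left(-16975 - 162\right) + 10141 = -17137 + 10141 = -6996$)
$\frac{1}{o} = \frac{1}{-6996} = - \frac{1}{6996}$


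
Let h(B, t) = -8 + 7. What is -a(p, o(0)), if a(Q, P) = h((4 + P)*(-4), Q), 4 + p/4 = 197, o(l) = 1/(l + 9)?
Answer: 1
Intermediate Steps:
o(l) = 1/(9 + l)
p = 772 (p = -16 + 4*197 = -16 + 788 = 772)
h(B, t) = -1
a(Q, P) = -1
-a(p, o(0)) = -1*(-1) = 1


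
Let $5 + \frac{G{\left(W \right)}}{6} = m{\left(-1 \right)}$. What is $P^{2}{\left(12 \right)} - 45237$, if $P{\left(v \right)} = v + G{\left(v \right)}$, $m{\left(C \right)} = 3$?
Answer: $-45237$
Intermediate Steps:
$G{\left(W \right)} = -12$ ($G{\left(W \right)} = -30 + 6 \cdot 3 = -30 + 18 = -12$)
$P{\left(v \right)} = -12 + v$ ($P{\left(v \right)} = v - 12 = -12 + v$)
$P^{2}{\left(12 \right)} - 45237 = \left(-12 + 12\right)^{2} - 45237 = 0^{2} - 45237 = 0 - 45237 = -45237$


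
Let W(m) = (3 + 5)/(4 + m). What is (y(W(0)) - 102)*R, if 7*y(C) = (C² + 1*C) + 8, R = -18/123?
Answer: 600/41 ≈ 14.634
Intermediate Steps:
R = -6/41 (R = -18*1/123 = -6/41 ≈ -0.14634)
W(m) = 8/(4 + m)
y(C) = 8/7 + C/7 + C²/7 (y(C) = ((C² + 1*C) + 8)/7 = ((C² + C) + 8)/7 = ((C + C²) + 8)/7 = (8 + C + C²)/7 = 8/7 + C/7 + C²/7)
(y(W(0)) - 102)*R = ((8/7 + (8/(4 + 0))/7 + (8/(4 + 0))²/7) - 102)*(-6/41) = ((8/7 + (8/4)/7 + (8/4)²/7) - 102)*(-6/41) = ((8/7 + (8*(¼))/7 + (8*(¼))²/7) - 102)*(-6/41) = ((8/7 + (⅐)*2 + (⅐)*2²) - 102)*(-6/41) = ((8/7 + 2/7 + (⅐)*4) - 102)*(-6/41) = ((8/7 + 2/7 + 4/7) - 102)*(-6/41) = (2 - 102)*(-6/41) = -100*(-6/41) = 600/41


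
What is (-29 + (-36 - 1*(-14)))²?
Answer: 2601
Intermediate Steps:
(-29 + (-36 - 1*(-14)))² = (-29 + (-36 + 14))² = (-29 - 22)² = (-51)² = 2601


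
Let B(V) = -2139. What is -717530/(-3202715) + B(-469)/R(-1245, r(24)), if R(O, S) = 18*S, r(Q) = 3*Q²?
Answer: 1031163049/6641149824 ≈ 0.15527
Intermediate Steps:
-717530/(-3202715) + B(-469)/R(-1245, r(24)) = -717530/(-3202715) - 2139/(18*(3*24²)) = -717530*(-1/3202715) - 2139/(18*(3*576)) = 143506/640543 - 2139/(18*1728) = 143506/640543 - 2139/31104 = 143506/640543 - 2139*1/31104 = 143506/640543 - 713/10368 = 1031163049/6641149824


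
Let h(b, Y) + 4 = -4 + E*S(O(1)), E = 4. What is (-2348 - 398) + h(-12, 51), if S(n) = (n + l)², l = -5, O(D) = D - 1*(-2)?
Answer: -2738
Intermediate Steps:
O(D) = 2 + D (O(D) = D + 2 = 2 + D)
S(n) = (-5 + n)² (S(n) = (n - 5)² = (-5 + n)²)
h(b, Y) = 8 (h(b, Y) = -4 + (-4 + 4*(-5 + (2 + 1))²) = -4 + (-4 + 4*(-5 + 3)²) = -4 + (-4 + 4*(-2)²) = -4 + (-4 + 4*4) = -4 + (-4 + 16) = -4 + 12 = 8)
(-2348 - 398) + h(-12, 51) = (-2348 - 398) + 8 = -2746 + 8 = -2738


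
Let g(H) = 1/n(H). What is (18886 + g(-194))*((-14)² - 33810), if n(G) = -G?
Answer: -61578915195/97 ≈ -6.3483e+8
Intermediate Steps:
g(H) = -1/H (g(H) = 1/(-H) = -1/H)
(18886 + g(-194))*((-14)² - 33810) = (18886 - 1/(-194))*((-14)² - 33810) = (18886 - 1*(-1/194))*(196 - 33810) = (18886 + 1/194)*(-33614) = (3663885/194)*(-33614) = -61578915195/97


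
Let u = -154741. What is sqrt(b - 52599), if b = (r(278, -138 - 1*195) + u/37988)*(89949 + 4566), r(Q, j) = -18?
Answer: I*sqrt(771643797312939)/18994 ≈ 1462.5*I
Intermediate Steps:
b = -79253190375/37988 (b = (-18 - 154741/37988)*(89949 + 4566) = (-18 - 154741*1/37988)*94515 = (-18 - 154741/37988)*94515 = -838525/37988*94515 = -79253190375/37988 ≈ -2.0863e+6)
sqrt(b - 52599) = sqrt(-79253190375/37988 - 52599) = sqrt(-81251321187/37988) = I*sqrt(771643797312939)/18994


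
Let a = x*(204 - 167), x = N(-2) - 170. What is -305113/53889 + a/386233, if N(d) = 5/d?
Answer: -236377311743/41627420274 ≈ -5.6784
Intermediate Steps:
x = -345/2 (x = 5/(-2) - 170 = 5*(-½) - 170 = -5/2 - 170 = -345/2 ≈ -172.50)
a = -12765/2 (a = -345*(204 - 167)/2 = -345/2*37 = -12765/2 ≈ -6382.5)
-305113/53889 + a/386233 = -305113/53889 - 12765/2/386233 = -305113*1/53889 - 12765/2*1/386233 = -305113/53889 - 12765/772466 = -236377311743/41627420274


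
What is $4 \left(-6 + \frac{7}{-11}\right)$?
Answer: $- \frac{292}{11} \approx -26.545$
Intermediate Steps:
$4 \left(-6 + \frac{7}{-11}\right) = 4 \left(-6 + 7 \left(- \frac{1}{11}\right)\right) = 4 \left(-6 - \frac{7}{11}\right) = 4 \left(- \frac{73}{11}\right) = - \frac{292}{11}$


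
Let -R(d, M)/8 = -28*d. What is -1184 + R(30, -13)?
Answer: 5536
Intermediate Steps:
R(d, M) = 224*d (R(d, M) = -(-224)*d = 224*d)
-1184 + R(30, -13) = -1184 + 224*30 = -1184 + 6720 = 5536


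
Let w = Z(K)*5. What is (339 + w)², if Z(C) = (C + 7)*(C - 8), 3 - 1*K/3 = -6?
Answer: 12737761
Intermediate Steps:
K = 27 (K = 9 - 3*(-6) = 9 + 18 = 27)
Z(C) = (-8 + C)*(7 + C) (Z(C) = (7 + C)*(-8 + C) = (-8 + C)*(7 + C))
w = 3230 (w = (-56 + 27² - 1*27)*5 = (-56 + 729 - 27)*5 = 646*5 = 3230)
(339 + w)² = (339 + 3230)² = 3569² = 12737761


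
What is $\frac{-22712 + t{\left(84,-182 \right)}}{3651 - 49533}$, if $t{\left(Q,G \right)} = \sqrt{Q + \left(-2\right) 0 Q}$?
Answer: $\frac{11356}{22941} - \frac{\sqrt{21}}{22941} \approx 0.49481$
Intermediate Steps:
$t{\left(Q,G \right)} = \sqrt{Q}$ ($t{\left(Q,G \right)} = \sqrt{Q + 0 Q} = \sqrt{Q + 0} = \sqrt{Q}$)
$\frac{-22712 + t{\left(84,-182 \right)}}{3651 - 49533} = \frac{-22712 + \sqrt{84}}{3651 - 49533} = \frac{-22712 + 2 \sqrt{21}}{-45882} = \left(-22712 + 2 \sqrt{21}\right) \left(- \frac{1}{45882}\right) = \frac{11356}{22941} - \frac{\sqrt{21}}{22941}$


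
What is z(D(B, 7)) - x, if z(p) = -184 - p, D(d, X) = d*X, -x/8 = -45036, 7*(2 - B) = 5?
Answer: -360481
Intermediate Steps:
B = 9/7 (B = 2 - ⅐*5 = 2 - 5/7 = 9/7 ≈ 1.2857)
x = 360288 (x = -8*(-45036) = 360288)
D(d, X) = X*d
z(D(B, 7)) - x = (-184 - 7*9/7) - 1*360288 = (-184 - 1*9) - 360288 = (-184 - 9) - 360288 = -193 - 360288 = -360481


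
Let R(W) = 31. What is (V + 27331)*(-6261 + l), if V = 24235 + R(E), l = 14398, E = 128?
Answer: 419844789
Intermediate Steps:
V = 24266 (V = 24235 + 31 = 24266)
(V + 27331)*(-6261 + l) = (24266 + 27331)*(-6261 + 14398) = 51597*8137 = 419844789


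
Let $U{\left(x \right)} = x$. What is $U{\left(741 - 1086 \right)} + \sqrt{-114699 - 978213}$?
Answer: $-345 + 4 i \sqrt{68307} \approx -345.0 + 1045.4 i$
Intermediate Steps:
$U{\left(741 - 1086 \right)} + \sqrt{-114699 - 978213} = \left(741 - 1086\right) + \sqrt{-114699 - 978213} = \left(741 - 1086\right) + \sqrt{-1092912} = -345 + 4 i \sqrt{68307}$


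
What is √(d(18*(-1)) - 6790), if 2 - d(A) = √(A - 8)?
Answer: √(-6788 - I*√26) ≈ 0.0309 - 82.389*I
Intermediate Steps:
d(A) = 2 - √(-8 + A) (d(A) = 2 - √(A - 8) = 2 - √(-8 + A))
√(d(18*(-1)) - 6790) = √((2 - √(-8 + 18*(-1))) - 6790) = √((2 - √(-8 - 18)) - 6790) = √((2 - √(-26)) - 6790) = √((2 - I*√26) - 6790) = √(-6788 - I*√26)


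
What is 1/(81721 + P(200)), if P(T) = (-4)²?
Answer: 1/81737 ≈ 1.2234e-5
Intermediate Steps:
P(T) = 16
1/(81721 + P(200)) = 1/(81721 + 16) = 1/81737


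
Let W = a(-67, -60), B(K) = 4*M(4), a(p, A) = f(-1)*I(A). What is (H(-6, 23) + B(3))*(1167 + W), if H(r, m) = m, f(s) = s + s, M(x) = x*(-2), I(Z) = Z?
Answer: -11583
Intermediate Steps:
M(x) = -2*x
f(s) = 2*s
a(p, A) = -2*A (a(p, A) = (2*(-1))*A = -2*A)
B(K) = -32 (B(K) = 4*(-2*4) = 4*(-8) = -32)
W = 120 (W = -2*(-60) = 120)
(H(-6, 23) + B(3))*(1167 + W) = (23 - 32)*(1167 + 120) = -9*1287 = -11583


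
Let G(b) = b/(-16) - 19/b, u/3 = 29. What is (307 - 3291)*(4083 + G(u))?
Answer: -2117022299/174 ≈ -1.2167e+7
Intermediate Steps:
u = 87 (u = 3*29 = 87)
G(b) = -19/b - b/16 (G(b) = b*(-1/16) - 19/b = -b/16 - 19/b = -19/b - b/16)
(307 - 3291)*(4083 + G(u)) = (307 - 3291)*(4083 + (-19/87 - 1/16*87)) = -2984*(4083 + (-19*1/87 - 87/16)) = -2984*(4083 + (-19/87 - 87/16)) = -2984*(4083 - 7873/1392) = -2984*5675663/1392 = -2117022299/174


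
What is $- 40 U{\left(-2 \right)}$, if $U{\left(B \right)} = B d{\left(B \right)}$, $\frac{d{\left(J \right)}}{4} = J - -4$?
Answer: $640$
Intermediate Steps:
$d{\left(J \right)} = 16 + 4 J$ ($d{\left(J \right)} = 4 \left(J - -4\right) = 4 \left(J + 4\right) = 4 \left(4 + J\right) = 16 + 4 J$)
$U{\left(B \right)} = B \left(16 + 4 B\right)$
$- 40 U{\left(-2 \right)} = - 40 \cdot 4 \left(-2\right) \left(4 - 2\right) = - 40 \cdot 4 \left(-2\right) 2 = \left(-40\right) \left(-16\right) = 640$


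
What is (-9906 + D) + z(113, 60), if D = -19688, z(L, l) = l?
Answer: -29534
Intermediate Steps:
(-9906 + D) + z(113, 60) = (-9906 - 19688) + 60 = -29594 + 60 = -29534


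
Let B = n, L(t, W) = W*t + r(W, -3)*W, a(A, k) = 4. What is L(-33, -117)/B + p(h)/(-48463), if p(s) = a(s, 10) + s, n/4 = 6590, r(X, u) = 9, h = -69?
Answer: 17224688/159685585 ≈ 0.10787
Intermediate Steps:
L(t, W) = 9*W + W*t (L(t, W) = W*t + 9*W = 9*W + W*t)
n = 26360 (n = 4*6590 = 26360)
B = 26360
p(s) = 4 + s
L(-33, -117)/B + p(h)/(-48463) = -117*(9 - 33)/26360 + (4 - 69)/(-48463) = -117*(-24)*(1/26360) - 65*(-1/48463) = 2808*(1/26360) + 65/48463 = 351/3295 + 65/48463 = 17224688/159685585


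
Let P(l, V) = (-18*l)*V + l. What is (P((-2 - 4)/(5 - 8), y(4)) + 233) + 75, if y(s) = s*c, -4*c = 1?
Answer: 346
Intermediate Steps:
c = -¼ (c = -¼*1 = -¼ ≈ -0.25000)
y(s) = -s/4 (y(s) = s*(-¼) = -s/4)
P(l, V) = l - 18*V*l (P(l, V) = -18*V*l + l = l - 18*V*l)
(P((-2 - 4)/(5 - 8), y(4)) + 233) + 75 = (((-2 - 4)/(5 - 8))*(1 - (-9)*4/2) + 233) + 75 = ((-6/(-3))*(1 - 18*(-1)) + 233) + 75 = ((-6*(-⅓))*(1 + 18) + 233) + 75 = (2*19 + 233) + 75 = (38 + 233) + 75 = 271 + 75 = 346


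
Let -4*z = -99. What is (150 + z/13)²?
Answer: 62394201/2704 ≈ 23075.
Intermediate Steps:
z = 99/4 (z = -¼*(-99) = 99/4 ≈ 24.750)
(150 + z/13)² = (150 + (99/4)/13)² = (150 + (99/4)*(1/13))² = (150 + 99/52)² = (7899/52)² = 62394201/2704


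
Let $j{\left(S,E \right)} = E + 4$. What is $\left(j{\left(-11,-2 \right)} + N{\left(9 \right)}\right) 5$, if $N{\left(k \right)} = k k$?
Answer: $415$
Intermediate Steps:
$j{\left(S,E \right)} = 4 + E$
$N{\left(k \right)} = k^{2}$
$\left(j{\left(-11,-2 \right)} + N{\left(9 \right)}\right) 5 = \left(\left(4 - 2\right) + 9^{2}\right) 5 = \left(2 + 81\right) 5 = 83 \cdot 5 = 415$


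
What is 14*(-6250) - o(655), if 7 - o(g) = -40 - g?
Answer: -88202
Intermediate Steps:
o(g) = 47 + g (o(g) = 7 - (-40 - g) = 7 + (40 + g) = 47 + g)
14*(-6250) - o(655) = 14*(-6250) - (47 + 655) = -87500 - 1*702 = -87500 - 702 = -88202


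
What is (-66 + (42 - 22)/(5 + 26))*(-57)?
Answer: 115482/31 ≈ 3725.2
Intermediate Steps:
(-66 + (42 - 22)/(5 + 26))*(-57) = (-66 + 20/31)*(-57) = -2026/31*(-57) = 115482/31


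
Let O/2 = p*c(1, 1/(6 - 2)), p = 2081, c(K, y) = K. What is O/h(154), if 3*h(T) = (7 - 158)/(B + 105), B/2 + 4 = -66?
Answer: 437010/151 ≈ 2894.1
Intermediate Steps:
B = -140 (B = -8 + 2*(-66) = -8 - 132 = -140)
h(T) = 151/105 (h(T) = ((7 - 158)/(-140 + 105))/3 = (-151/(-35))/3 = (-151*(-1/35))/3 = (1/3)*(151/35) = 151/105)
O = 4162 (O = 2*(2081*1) = 2*2081 = 4162)
O/h(154) = 4162/(151/105) = 4162*(105/151) = 437010/151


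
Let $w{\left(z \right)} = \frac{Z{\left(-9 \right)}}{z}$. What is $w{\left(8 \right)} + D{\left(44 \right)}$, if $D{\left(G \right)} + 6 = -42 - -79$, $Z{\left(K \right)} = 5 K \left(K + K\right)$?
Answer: $\frac{529}{4} \approx 132.25$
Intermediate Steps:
$Z{\left(K \right)} = 10 K^{2}$ ($Z{\left(K \right)} = 5 K 2 K = 10 K^{2}$)
$D{\left(G \right)} = 31$ ($D{\left(G \right)} = -6 - -37 = -6 + \left(-42 + 79\right) = -6 + 37 = 31$)
$w{\left(z \right)} = \frac{810}{z}$ ($w{\left(z \right)} = \frac{10 \left(-9\right)^{2}}{z} = \frac{10 \cdot 81}{z} = \frac{810}{z}$)
$w{\left(8 \right)} + D{\left(44 \right)} = \frac{810}{8} + 31 = 810 \cdot \frac{1}{8} + 31 = \frac{405}{4} + 31 = \frac{529}{4}$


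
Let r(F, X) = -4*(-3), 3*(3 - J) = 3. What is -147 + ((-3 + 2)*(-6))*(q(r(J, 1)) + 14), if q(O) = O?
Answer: 9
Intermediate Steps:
J = 2 (J = 3 - ⅓*3 = 3 - 1 = 2)
r(F, X) = 12
-147 + ((-3 + 2)*(-6))*(q(r(J, 1)) + 14) = -147 + ((-3 + 2)*(-6))*(12 + 14) = -147 - 1*(-6)*26 = -147 + 6*26 = -147 + 156 = 9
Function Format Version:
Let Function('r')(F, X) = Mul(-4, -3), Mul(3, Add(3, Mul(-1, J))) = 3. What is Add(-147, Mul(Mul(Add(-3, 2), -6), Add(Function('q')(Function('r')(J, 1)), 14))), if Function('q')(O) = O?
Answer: 9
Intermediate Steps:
J = 2 (J = Add(3, Mul(Rational(-1, 3), 3)) = Add(3, -1) = 2)
Function('r')(F, X) = 12
Add(-147, Mul(Mul(Add(-3, 2), -6), Add(Function('q')(Function('r')(J, 1)), 14))) = Add(-147, Mul(Mul(Add(-3, 2), -6), Add(12, 14))) = Add(-147, Mul(Mul(-1, -6), 26)) = Add(-147, Mul(6, 26)) = Add(-147, 156) = 9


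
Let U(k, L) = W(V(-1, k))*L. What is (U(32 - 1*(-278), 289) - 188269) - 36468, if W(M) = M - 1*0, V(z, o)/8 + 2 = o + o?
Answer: 1204079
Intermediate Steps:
V(z, o) = -16 + 16*o (V(z, o) = -16 + 8*(o + o) = -16 + 8*(2*o) = -16 + 16*o)
W(M) = M (W(M) = M + 0 = M)
U(k, L) = L*(-16 + 16*k) (U(k, L) = (-16 + 16*k)*L = L*(-16 + 16*k))
(U(32 - 1*(-278), 289) - 188269) - 36468 = (16*289*(-1 + (32 - 1*(-278))) - 188269) - 36468 = (16*289*(-1 + (32 + 278)) - 188269) - 36468 = (16*289*(-1 + 310) - 188269) - 36468 = (16*289*309 - 188269) - 36468 = (1428816 - 188269) - 36468 = 1240547 - 36468 = 1204079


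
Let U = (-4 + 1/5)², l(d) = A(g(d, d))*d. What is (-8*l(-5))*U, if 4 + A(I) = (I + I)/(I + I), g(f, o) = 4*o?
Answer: -8664/5 ≈ -1732.8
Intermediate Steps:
A(I) = -3 (A(I) = -4 + (I + I)/(I + I) = -4 + (2*I)/((2*I)) = -4 + (2*I)*(1/(2*I)) = -4 + 1 = -3)
l(d) = -3*d
U = 361/25 (U = (-4 + ⅕)² = (-19/5)² = 361/25 ≈ 14.440)
(-8*l(-5))*U = -(-24)*(-5)*(361/25) = -8*15*(361/25) = -120*361/25 = -8664/5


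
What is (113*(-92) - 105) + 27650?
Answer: 17149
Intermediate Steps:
(113*(-92) - 105) + 27650 = (-10396 - 105) + 27650 = -10501 + 27650 = 17149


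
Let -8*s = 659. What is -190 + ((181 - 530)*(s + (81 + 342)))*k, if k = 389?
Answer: -369950245/8 ≈ -4.6244e+7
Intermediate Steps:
s = -659/8 (s = -1/8*659 = -659/8 ≈ -82.375)
-190 + ((181 - 530)*(s + (81 + 342)))*k = -190 + ((181 - 530)*(-659/8 + (81 + 342)))*389 = -190 - 349*(-659/8 + 423)*389 = -190 - 349*2725/8*389 = -190 - 951025/8*389 = -190 - 369948725/8 = -369950245/8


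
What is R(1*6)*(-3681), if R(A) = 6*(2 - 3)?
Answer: 22086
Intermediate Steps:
R(A) = -6 (R(A) = 6*(-1) = -6)
R(1*6)*(-3681) = -6*(-3681) = 22086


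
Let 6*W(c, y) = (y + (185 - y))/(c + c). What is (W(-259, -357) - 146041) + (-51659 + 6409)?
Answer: -16068449/84 ≈ -1.9129e+5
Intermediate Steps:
W(c, y) = 185/(12*c) (W(c, y) = ((y + (185 - y))/(c + c))/6 = (185/((2*c)))/6 = (185*(1/(2*c)))/6 = (185/(2*c))/6 = 185/(12*c))
(W(-259, -357) - 146041) + (-51659 + 6409) = ((185/12)/(-259) - 146041) + (-51659 + 6409) = ((185/12)*(-1/259) - 146041) - 45250 = (-5/84 - 146041) - 45250 = -12267449/84 - 45250 = -16068449/84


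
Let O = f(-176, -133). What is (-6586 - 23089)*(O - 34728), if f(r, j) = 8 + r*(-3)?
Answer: 1014647600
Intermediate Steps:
f(r, j) = 8 - 3*r
O = 536 (O = 8 - 3*(-176) = 8 + 528 = 536)
(-6586 - 23089)*(O - 34728) = (-6586 - 23089)*(536 - 34728) = -29675*(-34192) = 1014647600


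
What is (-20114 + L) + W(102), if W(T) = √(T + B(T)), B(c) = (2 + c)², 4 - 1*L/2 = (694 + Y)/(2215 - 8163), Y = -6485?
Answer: -59801035/2974 + √10918 ≈ -20003.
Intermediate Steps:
L = 18001/2974 (L = 8 - 2*(694 - 6485)/(2215 - 8163) = 8 - (-11582)/(-5948) = 8 - (-11582)*(-1)/5948 = 8 - 2*5791/5948 = 8 - 5791/2974 = 18001/2974 ≈ 6.0528)
W(T) = √(T + (2 + T)²)
(-20114 + L) + W(102) = (-20114 + 18001/2974) + √(102 + (2 + 102)²) = -59801035/2974 + √(102 + 104²) = -59801035/2974 + √(102 + 10816) = -59801035/2974 + √10918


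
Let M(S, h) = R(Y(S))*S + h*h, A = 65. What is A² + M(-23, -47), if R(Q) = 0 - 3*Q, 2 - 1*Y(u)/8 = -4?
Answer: 9746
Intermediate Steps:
Y(u) = 48 (Y(u) = 16 - 8*(-4) = 16 + 32 = 48)
R(Q) = -3*Q
M(S, h) = h² - 144*S (M(S, h) = (-3*48)*S + h*h = -144*S + h² = h² - 144*S)
A² + M(-23, -47) = 65² + ((-47)² - 144*(-23)) = 4225 + (2209 + 3312) = 4225 + 5521 = 9746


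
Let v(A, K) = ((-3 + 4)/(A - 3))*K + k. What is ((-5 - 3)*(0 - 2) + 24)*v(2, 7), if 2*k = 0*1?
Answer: -280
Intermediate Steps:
k = 0 (k = (0*1)/2 = (½)*0 = 0)
v(A, K) = K/(-3 + A) (v(A, K) = ((-3 + 4)/(A - 3))*K + 0 = (1/(-3 + A))*K + 0 = K/(-3 + A) + 0 = K/(-3 + A))
((-5 - 3)*(0 - 2) + 24)*v(2, 7) = ((-5 - 3)*(0 - 2) + 24)*(7/(-3 + 2)) = (-8*(-2) + 24)*(7/(-1)) = (16 + 24)*(7*(-1)) = 40*(-7) = -280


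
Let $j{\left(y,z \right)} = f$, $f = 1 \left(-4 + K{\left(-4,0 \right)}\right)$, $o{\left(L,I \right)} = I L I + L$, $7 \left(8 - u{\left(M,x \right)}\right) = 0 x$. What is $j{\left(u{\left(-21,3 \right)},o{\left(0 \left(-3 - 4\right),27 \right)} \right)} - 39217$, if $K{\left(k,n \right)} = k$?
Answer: $-39225$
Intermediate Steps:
$u{\left(M,x \right)} = 8$ ($u{\left(M,x \right)} = 8 - \frac{0 x}{7} = 8 - 0 = 8 + 0 = 8$)
$o{\left(L,I \right)} = L + L I^{2}$ ($o{\left(L,I \right)} = L I^{2} + L = L + L I^{2}$)
$f = -8$ ($f = 1 \left(-4 - 4\right) = 1 \left(-8\right) = -8$)
$j{\left(y,z \right)} = -8$
$j{\left(u{\left(-21,3 \right)},o{\left(0 \left(-3 - 4\right),27 \right)} \right)} - 39217 = -8 - 39217 = -39225$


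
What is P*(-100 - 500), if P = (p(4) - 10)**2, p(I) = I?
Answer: -21600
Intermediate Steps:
P = 36 (P = (4 - 10)**2 = (-6)**2 = 36)
P*(-100 - 500) = 36*(-100 - 500) = 36*(-600) = -21600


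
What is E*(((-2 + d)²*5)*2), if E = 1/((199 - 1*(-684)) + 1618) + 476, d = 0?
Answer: 47619080/2501 ≈ 19040.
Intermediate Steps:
E = 1190477/2501 (E = 1/((199 + 684) + 1618) + 476 = 1/(883 + 1618) + 476 = 1/2501 + 476 = 1190477/2501 ≈ 476.00)
E*(((-2 + d)²*5)*2) = 1190477*(((-2 + 0)²*5)*2)/2501 = 1190477*(((-2)²*5)*2)/2501 = 1190477*((4*5)*2)/2501 = 1190477*(20*2)/2501 = (1190477/2501)*40 = 47619080/2501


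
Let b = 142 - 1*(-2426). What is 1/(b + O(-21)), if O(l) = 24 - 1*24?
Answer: 1/2568 ≈ 0.00038941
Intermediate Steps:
O(l) = 0 (O(l) = 24 - 24 = 0)
b = 2568 (b = 142 + 2426 = 2568)
1/(b + O(-21)) = 1/(2568 + 0) = 1/2568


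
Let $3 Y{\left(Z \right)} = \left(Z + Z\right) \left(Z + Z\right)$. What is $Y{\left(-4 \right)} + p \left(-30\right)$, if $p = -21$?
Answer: $\frac{1954}{3} \approx 651.33$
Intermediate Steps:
$Y{\left(Z \right)} = \frac{4 Z^{2}}{3}$ ($Y{\left(Z \right)} = \frac{\left(Z + Z\right) \left(Z + Z\right)}{3} = \frac{2 Z 2 Z}{3} = \frac{4 Z^{2}}{3}$)
$Y{\left(-4 \right)} + p \left(-30\right) = \frac{4 \left(-4\right)^{2}}{3} - -630 = \frac{4}{3} \cdot 16 + 630 = \frac{64}{3} + 630 = \frac{1954}{3}$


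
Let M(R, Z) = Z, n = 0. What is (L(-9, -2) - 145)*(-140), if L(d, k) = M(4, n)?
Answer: 20300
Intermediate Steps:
L(d, k) = 0
(L(-9, -2) - 145)*(-140) = (0 - 145)*(-140) = -145*(-140) = 20300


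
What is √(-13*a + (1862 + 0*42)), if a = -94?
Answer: 2*√771 ≈ 55.534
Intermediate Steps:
√(-13*a + (1862 + 0*42)) = √(-13*(-94) + (1862 + 0*42)) = √(1222 + (1862 + 0)) = √(1222 + 1862) = √3084 = 2*√771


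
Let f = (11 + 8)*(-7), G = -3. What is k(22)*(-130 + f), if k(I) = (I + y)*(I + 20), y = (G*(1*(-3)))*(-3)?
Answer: 55230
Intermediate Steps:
y = -27 (y = -3*(-3)*(-3) = 9*(-3) = -27)
k(I) = (-27 + I)*(20 + I) (k(I) = (I - 27)*(I + 20) = (-27 + I)*(20 + I))
f = -133 (f = 19*(-7) = -133)
k(22)*(-130 + f) = (-540 + 22² - 7*22)*(-130 - 133) = (-540 + 484 - 154)*(-263) = -210*(-263) = 55230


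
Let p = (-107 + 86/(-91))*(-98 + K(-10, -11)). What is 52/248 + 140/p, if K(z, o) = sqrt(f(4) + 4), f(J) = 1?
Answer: 1303190941/5846040574 + 12740*sqrt(5)/94290977 ≈ 0.22322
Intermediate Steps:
K(z, o) = sqrt(5) (K(z, o) = sqrt(1 + 4) = sqrt(5))
p = 137522/13 - 9823*sqrt(5)/91 (p = (-107 + 86/(-91))*(-98 + sqrt(5)) = (-107 + 86*(-1/91))*(-98 + sqrt(5)) = (-107 - 86/91)*(-98 + sqrt(5)) = -9823*(-98 + sqrt(5))/91 = 137522/13 - 9823*sqrt(5)/91 ≈ 10337.)
52/248 + 140/p = 52/248 + 140/(137522/13 - 9823*sqrt(5)/91) = 52*(1/248) + 140/(137522/13 - 9823*sqrt(5)/91) = 13/62 + 140/(137522/13 - 9823*sqrt(5)/91)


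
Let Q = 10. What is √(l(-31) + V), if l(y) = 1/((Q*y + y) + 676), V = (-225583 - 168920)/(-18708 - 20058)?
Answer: √190754933504590/4328870 ≈ 3.1905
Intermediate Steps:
V = 131501/12922 (V = -394503/(-38766) = -394503*(-1/38766) = 131501/12922 ≈ 10.177)
l(y) = 1/(676 + 11*y) (l(y) = 1/((10*y + y) + 676) = 1/(11*y + 676) = 1/(676 + 11*y))
√(l(-31) + V) = √(1/(676 + 11*(-31)) + 131501/12922) = √(1/(676 - 341) + 131501/12922) = √(1/335 + 131501/12922) = √(44065757/4328870) = √190754933504590/4328870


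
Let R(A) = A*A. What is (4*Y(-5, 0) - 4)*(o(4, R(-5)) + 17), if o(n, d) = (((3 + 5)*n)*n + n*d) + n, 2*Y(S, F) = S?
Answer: -3486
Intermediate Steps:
Y(S, F) = S/2
R(A) = A²
o(n, d) = n + 8*n² + d*n (o(n, d) = ((8*n)*n + d*n) + n = (8*n² + d*n) + n = n + 8*n² + d*n)
(4*Y(-5, 0) - 4)*(o(4, R(-5)) + 17) = (4*((½)*(-5)) - 4)*(4*(1 + (-5)² + 8*4) + 17) = (4*(-5/2) - 4)*(4*(1 + 25 + 32) + 17) = (-10 - 4)*(4*58 + 17) = -14*(232 + 17) = -14*249 = -3486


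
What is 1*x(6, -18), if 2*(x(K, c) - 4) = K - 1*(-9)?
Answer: 23/2 ≈ 11.500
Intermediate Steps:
x(K, c) = 17/2 + K/2 (x(K, c) = 4 + (K - 1*(-9))/2 = 4 + (K + 9)/2 = 4 + (9 + K)/2 = 4 + (9/2 + K/2) = 17/2 + K/2)
1*x(6, -18) = 1*(17/2 + (½)*6) = 1*(17/2 + 3) = 1*(23/2) = 23/2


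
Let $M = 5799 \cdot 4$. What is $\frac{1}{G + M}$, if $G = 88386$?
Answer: $\frac{1}{111582} \approx 8.962 \cdot 10^{-6}$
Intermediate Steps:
$M = 23196$
$\frac{1}{G + M} = \frac{1}{88386 + 23196} = \frac{1}{111582}$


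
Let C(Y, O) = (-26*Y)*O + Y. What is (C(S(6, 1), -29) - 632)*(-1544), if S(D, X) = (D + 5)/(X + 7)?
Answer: -627057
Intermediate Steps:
S(D, X) = (5 + D)/(7 + X)
C(Y, O) = Y - 26*O*Y (C(Y, O) = -26*O*Y + Y = Y - 26*O*Y)
(C(S(6, 1), -29) - 632)*(-1544) = (((5 + 6)/(7 + 1))*(1 - 26*(-29)) - 632)*(-1544) = ((11/8)*(1 + 754) - 632)*(-1544) = (((⅛)*11)*755 - 632)*(-1544) = ((11/8)*755 - 632)*(-1544) = (8305/8 - 632)*(-1544) = (3249/8)*(-1544) = -627057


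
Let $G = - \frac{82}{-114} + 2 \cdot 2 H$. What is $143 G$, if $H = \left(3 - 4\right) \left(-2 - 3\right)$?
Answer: $\frac{168883}{57} \approx 2962.9$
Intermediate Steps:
$H = 5$ ($H = \left(-1\right) \left(-5\right) = 5$)
$G = \frac{1181}{57}$ ($G = - \frac{82}{-114} + 2 \cdot 2 \cdot 5 = \left(-82\right) \left(- \frac{1}{114}\right) + 4 \cdot 5 = \frac{41}{57} + 20 = \frac{1181}{57} \approx 20.719$)
$143 G = 143 \cdot \frac{1181}{57} = \frac{168883}{57}$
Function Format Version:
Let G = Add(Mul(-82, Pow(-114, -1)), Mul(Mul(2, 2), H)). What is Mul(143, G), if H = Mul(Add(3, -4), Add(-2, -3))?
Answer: Rational(168883, 57) ≈ 2962.9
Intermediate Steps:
H = 5 (H = Mul(-1, -5) = 5)
G = Rational(1181, 57) (G = Add(Mul(-82, Pow(-114, -1)), Mul(Mul(2, 2), 5)) = Add(Mul(-82, Rational(-1, 114)), Mul(4, 5)) = Add(Rational(41, 57), 20) = Rational(1181, 57) ≈ 20.719)
Mul(143, G) = Mul(143, Rational(1181, 57)) = Rational(168883, 57)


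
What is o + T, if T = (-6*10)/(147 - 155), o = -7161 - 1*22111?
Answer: -58529/2 ≈ -29265.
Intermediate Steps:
o = -29272 (o = -7161 - 22111 = -29272)
T = 15/2 (T = -60/(-8) = -60*(-⅛) = 15/2 ≈ 7.5000)
o + T = -29272 + 15/2 = -58529/2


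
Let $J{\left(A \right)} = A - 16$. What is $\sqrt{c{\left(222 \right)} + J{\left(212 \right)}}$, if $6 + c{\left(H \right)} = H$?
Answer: $2 \sqrt{103} \approx 20.298$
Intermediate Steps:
$c{\left(H \right)} = -6 + H$
$J{\left(A \right)} = -16 + A$ ($J{\left(A \right)} = A - 16 = -16 + A$)
$\sqrt{c{\left(222 \right)} + J{\left(212 \right)}} = \sqrt{\left(-6 + 222\right) + \left(-16 + 212\right)} = \sqrt{216 + 196} = \sqrt{412} = 2 \sqrt{103}$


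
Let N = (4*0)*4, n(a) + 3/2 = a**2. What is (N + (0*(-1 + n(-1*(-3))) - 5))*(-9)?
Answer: 45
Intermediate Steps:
n(a) = -3/2 + a**2
N = 0 (N = 0*4 = 0)
(N + (0*(-1 + n(-1*(-3))) - 5))*(-9) = (0 + (0*(-1 + (-3/2 + (-1*(-3))**2)) - 5))*(-9) = (0 + (0*(-1 + (-3/2 + 3**2)) - 5))*(-9) = (0 + (0*(-1 + (-3/2 + 9)) - 5))*(-9) = (0 + (0*(-1 + 15/2) - 5))*(-9) = (0 + (0*(13/2) - 5))*(-9) = (0 + (0 - 5))*(-9) = (0 - 5)*(-9) = -5*(-9) = 45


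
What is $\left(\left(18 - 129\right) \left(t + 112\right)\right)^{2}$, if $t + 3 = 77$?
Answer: $426257316$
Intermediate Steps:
$t = 74$ ($t = -3 + 77 = 74$)
$\left(\left(18 - 129\right) \left(t + 112\right)\right)^{2} = \left(\left(18 - 129\right) \left(74 + 112\right)\right)^{2} = \left(\left(-111\right) 186\right)^{2} = \left(-20646\right)^{2} = 426257316$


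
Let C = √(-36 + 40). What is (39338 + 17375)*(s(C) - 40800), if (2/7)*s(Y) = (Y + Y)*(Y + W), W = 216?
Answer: -2140802324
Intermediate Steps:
C = 2 (C = √4 = 2)
s(Y) = 7*Y*(216 + Y) (s(Y) = 7*((Y + Y)*(Y + 216))/2 = 7*((2*Y)*(216 + Y))/2 = 7*(2*Y*(216 + Y))/2 = 7*Y*(216 + Y))
(39338 + 17375)*(s(C) - 40800) = (39338 + 17375)*(7*2*(216 + 2) - 40800) = 56713*(7*2*218 - 40800) = 56713*(3052 - 40800) = 56713*(-37748) = -2140802324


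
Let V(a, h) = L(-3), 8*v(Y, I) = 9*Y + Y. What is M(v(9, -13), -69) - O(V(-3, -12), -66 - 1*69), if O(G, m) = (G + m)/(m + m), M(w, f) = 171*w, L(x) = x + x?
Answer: 346181/180 ≈ 1923.2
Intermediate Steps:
v(Y, I) = 5*Y/4 (v(Y, I) = (9*Y + Y)/8 = (10*Y)/8 = 5*Y/4)
L(x) = 2*x
V(a, h) = -6 (V(a, h) = 2*(-3) = -6)
O(G, m) = (G + m)/(2*m) (O(G, m) = (G + m)/((2*m)) = (G + m)*(1/(2*m)) = (G + m)/(2*m))
M(v(9, -13), -69) - O(V(-3, -12), -66 - 1*69) = 171*((5/4)*9) - (-6 + (-66 - 1*69))/(2*(-66 - 1*69)) = 171*(45/4) - (-6 + (-66 - 69))/(2*(-66 - 69)) = 7695/4 - (-6 - 135)/(2*(-135)) = 7695/4 - (-1)*(-141)/(2*135) = 7695/4 - 1*47/90 = 7695/4 - 47/90 = 346181/180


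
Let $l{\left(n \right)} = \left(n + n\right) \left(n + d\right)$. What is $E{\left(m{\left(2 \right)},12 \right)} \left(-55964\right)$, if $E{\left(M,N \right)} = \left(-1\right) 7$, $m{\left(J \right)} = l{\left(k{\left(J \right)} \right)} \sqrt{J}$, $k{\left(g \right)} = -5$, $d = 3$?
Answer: $391748$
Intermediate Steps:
$l{\left(n \right)} = 2 n \left(3 + n\right)$ ($l{\left(n \right)} = \left(n + n\right) \left(n + 3\right) = 2 n \left(3 + n\right)$)
$m{\left(J \right)} = 20 \sqrt{J}$ ($m{\left(J \right)} = 2 \left(-5\right) \left(3 - 5\right) \sqrt{J} = 2 \left(-5\right) \left(-2\right) \sqrt{J} = 20 \sqrt{J}$)
$E{\left(M,N \right)} = -7$
$E{\left(m{\left(2 \right)},12 \right)} \left(-55964\right) = \left(-7\right) \left(-55964\right) = 391748$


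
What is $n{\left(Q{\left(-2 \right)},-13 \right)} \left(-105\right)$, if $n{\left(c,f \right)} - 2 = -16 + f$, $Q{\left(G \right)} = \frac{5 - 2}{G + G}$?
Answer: $2835$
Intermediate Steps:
$Q{\left(G \right)} = \frac{3}{2 G}$
$n{\left(c,f \right)} = -14 + f$ ($n{\left(c,f \right)} = 2 + \left(-16 + f\right) = -14 + f$)
$n{\left(Q{\left(-2 \right)},-13 \right)} \left(-105\right) = \left(-14 - 13\right) \left(-105\right) = \left(-27\right) \left(-105\right) = 2835$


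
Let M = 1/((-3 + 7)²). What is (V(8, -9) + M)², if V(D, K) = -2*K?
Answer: 83521/256 ≈ 326.25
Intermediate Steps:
M = 1/16 (M = 1/(4²) = 1/16 ≈ 0.062500)
(V(8, -9) + M)² = (-2*(-9) + 1/16)² = (18 + 1/16)² = (289/16)² = 83521/256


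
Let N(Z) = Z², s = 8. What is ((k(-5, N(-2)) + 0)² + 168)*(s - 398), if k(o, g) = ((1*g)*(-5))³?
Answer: -24960065520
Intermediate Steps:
k(o, g) = -125*g³ (k(o, g) = (g*(-5))³ = (-5*g)³ = -125*g³)
((k(-5, N(-2)) + 0)² + 168)*(s - 398) = ((-125*((-2)²)³ + 0)² + 168)*(8 - 398) = ((-125*4³ + 0)² + 168)*(-390) = ((-125*64 + 0)² + 168)*(-390) = ((-8000 + 0)² + 168)*(-390) = ((-8000)² + 168)*(-390) = (64000000 + 168)*(-390) = 64000168*(-390) = -24960065520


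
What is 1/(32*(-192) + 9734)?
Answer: 1/3590 ≈ 0.00027855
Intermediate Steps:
1/(32*(-192) + 9734) = 1/(-6144 + 9734) = 1/3590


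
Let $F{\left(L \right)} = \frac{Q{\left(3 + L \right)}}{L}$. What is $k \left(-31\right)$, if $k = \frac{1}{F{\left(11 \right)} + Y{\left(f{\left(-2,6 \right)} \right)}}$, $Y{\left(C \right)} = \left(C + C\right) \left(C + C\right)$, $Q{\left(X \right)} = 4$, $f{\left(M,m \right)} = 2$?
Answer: $- \frac{341}{180} \approx -1.8944$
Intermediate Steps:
$F{\left(L \right)} = \frac{4}{L}$
$Y{\left(C \right)} = 4 C^{2}$ ($Y{\left(C \right)} = 2 C 2 C = 4 C^{2}$)
$k = \frac{11}{180}$ ($k = \frac{1}{\frac{4}{11} + 4 \cdot 2^{2}} = \frac{1}{4 \cdot \frac{1}{11} + 4 \cdot 4} = \frac{1}{\frac{4}{11} + 16} = \frac{1}{\frac{180}{11}} = \frac{11}{180} \approx 0.061111$)
$k \left(-31\right) = \frac{11}{180} \left(-31\right) = - \frac{341}{180}$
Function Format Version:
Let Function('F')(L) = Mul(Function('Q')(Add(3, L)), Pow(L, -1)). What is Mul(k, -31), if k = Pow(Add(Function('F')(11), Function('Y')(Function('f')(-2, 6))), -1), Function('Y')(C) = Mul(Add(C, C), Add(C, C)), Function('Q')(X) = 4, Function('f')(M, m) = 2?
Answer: Rational(-341, 180) ≈ -1.8944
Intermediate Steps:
Function('F')(L) = Mul(4, Pow(L, -1))
Function('Y')(C) = Mul(4, Pow(C, 2)) (Function('Y')(C) = Mul(Mul(2, C), Mul(2, C)) = Mul(4, Pow(C, 2)))
k = Rational(11, 180) (k = Pow(Add(Mul(4, Pow(11, -1)), Mul(4, Pow(2, 2))), -1) = Pow(Add(Mul(4, Rational(1, 11)), Mul(4, 4)), -1) = Pow(Add(Rational(4, 11), 16), -1) = Pow(Rational(180, 11), -1) = Rational(11, 180) ≈ 0.061111)
Mul(k, -31) = Mul(Rational(11, 180), -31) = Rational(-341, 180)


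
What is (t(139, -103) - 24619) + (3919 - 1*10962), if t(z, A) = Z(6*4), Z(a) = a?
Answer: -31638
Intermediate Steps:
t(z, A) = 24 (t(z, A) = 6*4 = 24)
(t(139, -103) - 24619) + (3919 - 1*10962) = (24 - 24619) + (3919 - 1*10962) = -24595 + (3919 - 10962) = -24595 - 7043 = -31638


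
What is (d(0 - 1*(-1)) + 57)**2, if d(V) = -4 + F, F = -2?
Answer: 2601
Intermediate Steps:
d(V) = -6 (d(V) = -4 - 2 = -6)
(d(0 - 1*(-1)) + 57)**2 = (-6 + 57)**2 = 51**2 = 2601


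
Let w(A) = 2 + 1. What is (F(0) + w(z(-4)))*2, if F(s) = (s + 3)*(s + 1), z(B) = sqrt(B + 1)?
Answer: 12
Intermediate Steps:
z(B) = sqrt(1 + B)
F(s) = (1 + s)*(3 + s) (F(s) = (3 + s)*(1 + s) = (1 + s)*(3 + s))
w(A) = 3
(F(0) + w(z(-4)))*2 = ((3 + 0**2 + 4*0) + 3)*2 = ((3 + 0 + 0) + 3)*2 = (3 + 3)*2 = 6*2 = 12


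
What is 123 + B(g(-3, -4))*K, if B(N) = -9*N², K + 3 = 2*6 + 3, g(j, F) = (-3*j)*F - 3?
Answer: -164145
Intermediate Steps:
g(j, F) = -3 - 3*F*j (g(j, F) = -3*F*j - 3 = -3 - 3*F*j)
K = 12 (K = -3 + (2*6 + 3) = -3 + (12 + 3) = -3 + 15 = 12)
123 + B(g(-3, -4))*K = 123 - 9*(-3 - 3*(-4)*(-3))²*12 = 123 - 9*(-3 - 36)²*12 = 123 - 9*(-39)²*12 = 123 - 9*1521*12 = 123 - 13689*12 = 123 - 164268 = -164145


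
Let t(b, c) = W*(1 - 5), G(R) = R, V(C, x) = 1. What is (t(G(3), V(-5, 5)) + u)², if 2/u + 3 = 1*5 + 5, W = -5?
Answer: 20164/49 ≈ 411.51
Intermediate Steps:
t(b, c) = 20 (t(b, c) = -5*(1 - 5) = -5*(-4) = 20)
u = 2/7 (u = 2/(-3 + (1*5 + 5)) = 2/(-3 + (5 + 5)) = 2/(-3 + 10) = 2/7 ≈ 0.28571)
(t(G(3), V(-5, 5)) + u)² = (20 + 2/7)² = (142/7)² = 20164/49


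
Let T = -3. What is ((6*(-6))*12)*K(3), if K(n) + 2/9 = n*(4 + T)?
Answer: -1200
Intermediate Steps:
K(n) = -2/9 + n (K(n) = -2/9 + n*(4 - 3) = -2/9 + n*1 = -2/9 + n)
((6*(-6))*12)*K(3) = ((6*(-6))*12)*(-2/9 + 3) = -36*12*(25/9) = -432*25/9 = -1200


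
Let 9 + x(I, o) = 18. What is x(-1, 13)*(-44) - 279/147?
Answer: -19497/49 ≈ -397.90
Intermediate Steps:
x(I, o) = 9 (x(I, o) = -9 + 18 = 9)
x(-1, 13)*(-44) - 279/147 = 9*(-44) - 279/147 = -396 - 279*1/147 = -396 - 93/49 = -19497/49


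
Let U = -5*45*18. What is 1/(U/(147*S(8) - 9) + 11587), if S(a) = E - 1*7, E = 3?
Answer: 199/2307163 ≈ 8.6253e-5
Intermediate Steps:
S(a) = -4 (S(a) = 3 - 1*7 = 3 - 7 = -4)
U = -4050 (U = -225*18 = -4050)
1/(U/(147*S(8) - 9) + 11587) = 1/(-4050/(147*(-4) - 9) + 11587) = 1/(-4050/(-588 - 9) + 11587) = 1/(-4050/(-597) + 11587) = 1/(-4050*(-1/597) + 11587) = 1/(1350/199 + 11587) = 1/(2307163/199) = 199/2307163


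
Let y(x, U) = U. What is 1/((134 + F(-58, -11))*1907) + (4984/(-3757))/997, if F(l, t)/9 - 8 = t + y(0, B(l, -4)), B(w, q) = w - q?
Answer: -3605946681/2707236871937 ≈ -0.0013320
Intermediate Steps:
F(l, t) = 108 + 9*l + 9*t (F(l, t) = 72 + 9*(t + (l - 1*(-4))) = 72 + 9*(t + (l + 4)) = 72 + 9*(t + (4 + l)) = 72 + 9*(4 + l + t) = 72 + (36 + 9*l + 9*t) = 108 + 9*l + 9*t)
1/((134 + F(-58, -11))*1907) + (4984/(-3757))/997 = 1/((134 + (108 + 9*(-58) + 9*(-11)))*1907) + (4984/(-3757))/997 = (1/1907)/(134 + (108 - 522 - 99)) + (4984*(-1/3757))*(1/997) = (1/1907)/(134 - 513) - 4984/3757*1/997 = (1/1907)/(-379) - 4984/3745729 = -1/379*1/1907 - 4984/3745729 = -1/722753 - 4984/3745729 = -3605946681/2707236871937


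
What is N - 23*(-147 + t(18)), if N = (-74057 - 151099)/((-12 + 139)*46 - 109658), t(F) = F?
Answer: 77061807/25954 ≈ 2969.2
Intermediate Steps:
N = 56289/25954 (N = -225156/(127*46 - 109658) = -225156/(5842 - 109658) = -225156/(-103816) = -225156*(-1/103816) = 56289/25954 ≈ 2.1688)
N - 23*(-147 + t(18)) = 56289/25954 - 23*(-147 + 18) = 56289/25954 - 23*(-129) = 56289/25954 - 1*(-2967) = 56289/25954 + 2967 = 77061807/25954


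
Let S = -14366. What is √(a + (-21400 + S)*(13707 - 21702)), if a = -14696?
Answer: √285934474 ≈ 16910.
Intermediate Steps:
√(a + (-21400 + S)*(13707 - 21702)) = √(-14696 + (-21400 - 14366)*(13707 - 21702)) = √(-14696 - 35766*(-7995)) = √(-14696 + 285949170) = √285934474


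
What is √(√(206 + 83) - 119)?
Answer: I*√102 ≈ 10.1*I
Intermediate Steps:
√(√(206 + 83) - 119) = √(√289 - 119) = √(17 - 119) = √(-102) = I*√102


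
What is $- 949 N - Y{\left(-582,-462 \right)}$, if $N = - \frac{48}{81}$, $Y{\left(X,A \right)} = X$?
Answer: $\frac{30898}{27} \approx 1144.4$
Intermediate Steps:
$N = - \frac{16}{27}$ ($N = \left(-48\right) \frac{1}{81} = - \frac{16}{27} \approx -0.59259$)
$- 949 N - Y{\left(-582,-462 \right)} = \left(-949\right) \left(- \frac{16}{27}\right) - -582 = \frac{15184}{27} + 582 = \frac{30898}{27}$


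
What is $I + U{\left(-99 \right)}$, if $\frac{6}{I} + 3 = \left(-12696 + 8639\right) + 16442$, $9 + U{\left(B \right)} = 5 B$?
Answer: $- \frac{3120261}{6191} \approx -504.0$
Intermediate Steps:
$U{\left(B \right)} = -9 + 5 B$
$I = \frac{3}{6191}$ ($I = \frac{6}{-3 + \left(\left(-12696 + 8639\right) + 16442\right)} = \frac{6}{-3 + \left(-4057 + 16442\right)} = \frac{6}{-3 + 12385} = \frac{6}{12382} = 6 \cdot \frac{1}{12382} = \frac{3}{6191} \approx 0.00048457$)
$I + U{\left(-99 \right)} = \frac{3}{6191} + \left(-9 + 5 \left(-99\right)\right) = \frac{3}{6191} - 504 = - \frac{3120261}{6191}$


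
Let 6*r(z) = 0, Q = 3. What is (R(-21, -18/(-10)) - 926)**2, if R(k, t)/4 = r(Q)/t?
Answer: 857476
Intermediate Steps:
r(z) = 0 (r(z) = (1/6)*0 = 0)
R(k, t) = 0 (R(k, t) = 4*(0/t) = 4*0 = 0)
(R(-21, -18/(-10)) - 926)**2 = (0 - 926)**2 = (-926)**2 = 857476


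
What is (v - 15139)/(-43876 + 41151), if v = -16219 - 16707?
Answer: 9613/545 ≈ 17.639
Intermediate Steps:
v = -32926
(v - 15139)/(-43876 + 41151) = (-32926 - 15139)/(-43876 + 41151) = -48065/(-2725) = -48065*(-1/2725) = 9613/545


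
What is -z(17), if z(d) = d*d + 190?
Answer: -479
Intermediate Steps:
z(d) = 190 + d² (z(d) = d² + 190 = 190 + d²)
-z(17) = -(190 + 17²) = -(190 + 289) = -1*479 = -479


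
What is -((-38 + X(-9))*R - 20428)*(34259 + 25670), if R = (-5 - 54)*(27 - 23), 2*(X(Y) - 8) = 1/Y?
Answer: 7192319006/9 ≈ 7.9915e+8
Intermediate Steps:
X(Y) = 8 + 1/(2*Y)
R = -236 (R = -59*4 = -236)
-((-38 + X(-9))*R - 20428)*(34259 + 25670) = -((-38 + (8 + (½)/(-9)))*(-236) - 20428)*(34259 + 25670) = -((-38 + (8 + (½)*(-⅑)))*(-236) - 20428)*59929 = -((-38 + (8 - 1/18))*(-236) - 20428)*59929 = -((-38 + 143/18)*(-236) - 20428)*59929 = -(-541/18*(-236) - 20428)*59929 = -(63838/9 - 20428)*59929 = -(-120014)*59929/9 = -1*(-7192319006/9) = 7192319006/9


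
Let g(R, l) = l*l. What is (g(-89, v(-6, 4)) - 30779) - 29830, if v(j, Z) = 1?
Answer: -60608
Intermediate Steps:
g(R, l) = l²
(g(-89, v(-6, 4)) - 30779) - 29830 = (1² - 30779) - 29830 = (1 - 30779) - 29830 = -30778 - 29830 = -60608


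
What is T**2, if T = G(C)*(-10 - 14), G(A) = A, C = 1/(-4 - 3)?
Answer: 576/49 ≈ 11.755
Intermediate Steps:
C = -1/7 (C = 1/(-7) = -1/7 ≈ -0.14286)
T = 24/7 (T = -(-10 - 14)/7 = -1/7*(-24) = 24/7 ≈ 3.4286)
T**2 = (24/7)**2 = 576/49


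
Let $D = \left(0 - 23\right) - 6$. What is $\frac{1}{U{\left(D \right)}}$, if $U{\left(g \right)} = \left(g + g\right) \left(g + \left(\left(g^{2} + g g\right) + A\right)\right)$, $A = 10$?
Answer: $- \frac{1}{96454} \approx -1.0368 \cdot 10^{-5}$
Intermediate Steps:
$D = -29$ ($D = -23 - 6 = -29$)
$U{\left(g \right)} = 2 g \left(10 + g + 2 g^{2}\right)$ ($U{\left(g \right)} = \left(g + g\right) \left(g + \left(\left(g^{2} + g g\right) + 10\right)\right) = 2 g \left(g + \left(\left(g^{2} + g^{2}\right) + 10\right)\right) = 2 g \left(g + \left(2 g^{2} + 10\right)\right) = 2 g \left(g + \left(10 + 2 g^{2}\right)\right) = 2 g \left(10 + g + 2 g^{2}\right)$)
$\frac{1}{U{\left(D \right)}} = \frac{1}{2 \left(-29\right) \left(10 - 29 + 2 \left(-29\right)^{2}\right)} = \frac{1}{2 \left(-29\right) \left(10 - 29 + 2 \cdot 841\right)} = \frac{1}{2 \left(-29\right) \left(10 - 29 + 1682\right)} = \frac{1}{2 \left(-29\right) 1663} = \frac{1}{-96454} = - \frac{1}{96454}$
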